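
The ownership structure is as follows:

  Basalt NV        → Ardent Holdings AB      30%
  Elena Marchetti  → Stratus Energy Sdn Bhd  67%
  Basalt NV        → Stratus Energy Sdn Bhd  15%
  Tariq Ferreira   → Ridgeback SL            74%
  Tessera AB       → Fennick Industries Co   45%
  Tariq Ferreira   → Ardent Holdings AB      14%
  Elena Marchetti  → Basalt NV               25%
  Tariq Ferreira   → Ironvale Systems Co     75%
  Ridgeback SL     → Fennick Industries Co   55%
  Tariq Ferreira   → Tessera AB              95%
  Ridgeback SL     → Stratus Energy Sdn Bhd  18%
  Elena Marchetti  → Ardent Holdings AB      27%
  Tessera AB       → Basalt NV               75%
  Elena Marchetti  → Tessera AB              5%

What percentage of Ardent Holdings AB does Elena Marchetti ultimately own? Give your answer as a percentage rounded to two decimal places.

Elena reaches Ardent along 3 paths.
Direct stake: 27% = 27%.
Via Tessera → Basalt: 5% × 75% × 30% = 1.125%.
Via Basalt: 25% × 30% = 7.5%.
Total: 27% + 1.125% + 7.5% = 35.625%.
Rounded: 35.63%.

35.63%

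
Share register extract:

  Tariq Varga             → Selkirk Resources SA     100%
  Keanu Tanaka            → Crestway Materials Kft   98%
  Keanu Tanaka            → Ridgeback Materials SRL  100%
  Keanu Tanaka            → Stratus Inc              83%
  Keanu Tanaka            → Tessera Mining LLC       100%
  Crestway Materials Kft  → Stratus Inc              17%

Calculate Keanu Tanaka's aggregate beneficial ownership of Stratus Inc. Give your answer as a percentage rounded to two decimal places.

Keanu reaches Stratus along 2 paths.
Direct stake: 83% = 83%.
Via Crestway: 98% × 17% = 16.66%.
Total: 83% + 16.66% = 99.66%.

99.66%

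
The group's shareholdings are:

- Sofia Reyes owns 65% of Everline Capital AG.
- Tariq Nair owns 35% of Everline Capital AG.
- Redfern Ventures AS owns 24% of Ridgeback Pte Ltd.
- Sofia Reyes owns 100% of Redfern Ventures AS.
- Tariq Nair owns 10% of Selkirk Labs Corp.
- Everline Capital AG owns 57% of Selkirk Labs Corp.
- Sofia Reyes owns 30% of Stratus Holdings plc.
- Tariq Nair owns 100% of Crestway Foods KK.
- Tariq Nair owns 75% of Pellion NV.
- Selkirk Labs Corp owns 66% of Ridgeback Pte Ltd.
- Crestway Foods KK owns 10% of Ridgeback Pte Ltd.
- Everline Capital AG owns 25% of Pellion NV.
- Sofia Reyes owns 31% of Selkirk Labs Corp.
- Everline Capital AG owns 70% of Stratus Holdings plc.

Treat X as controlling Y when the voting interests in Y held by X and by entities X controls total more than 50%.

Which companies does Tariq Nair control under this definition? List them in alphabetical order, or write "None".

Tariq holds 100% of Crestway, so Tariq controls Crestway.
Tariq holds 75% of Pellion, so Tariq controls Pellion.
No other company's threshold is met.

Crestway Foods KK, Pellion NV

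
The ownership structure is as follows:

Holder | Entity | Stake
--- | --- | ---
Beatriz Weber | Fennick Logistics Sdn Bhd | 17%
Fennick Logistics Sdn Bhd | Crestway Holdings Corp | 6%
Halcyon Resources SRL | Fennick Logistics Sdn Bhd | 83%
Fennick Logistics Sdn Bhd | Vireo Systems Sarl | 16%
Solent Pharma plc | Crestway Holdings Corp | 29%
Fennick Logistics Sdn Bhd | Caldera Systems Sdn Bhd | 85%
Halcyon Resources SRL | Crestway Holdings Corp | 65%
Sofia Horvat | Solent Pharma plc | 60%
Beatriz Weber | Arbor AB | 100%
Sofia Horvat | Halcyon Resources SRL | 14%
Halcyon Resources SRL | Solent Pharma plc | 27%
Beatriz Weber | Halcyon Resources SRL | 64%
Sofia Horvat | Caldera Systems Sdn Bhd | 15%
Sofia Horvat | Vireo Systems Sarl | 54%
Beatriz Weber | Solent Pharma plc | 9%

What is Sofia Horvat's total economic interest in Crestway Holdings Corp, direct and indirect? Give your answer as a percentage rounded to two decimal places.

Sofia reaches Crestway along 4 paths.
Via Halcyon → Solent: 14% × 27% × 29% = 1.0962%.
Via Solent: 60% × 29% = 17.4%.
Via Halcyon: 14% × 65% = 9.1%.
Via Halcyon → Fennick: 14% × 83% × 6% = 0.6972%.
Total: 1.0962% + 17.4% + 9.1% + 0.6972% = 28.2934%.
Rounded: 28.29%.

28.29%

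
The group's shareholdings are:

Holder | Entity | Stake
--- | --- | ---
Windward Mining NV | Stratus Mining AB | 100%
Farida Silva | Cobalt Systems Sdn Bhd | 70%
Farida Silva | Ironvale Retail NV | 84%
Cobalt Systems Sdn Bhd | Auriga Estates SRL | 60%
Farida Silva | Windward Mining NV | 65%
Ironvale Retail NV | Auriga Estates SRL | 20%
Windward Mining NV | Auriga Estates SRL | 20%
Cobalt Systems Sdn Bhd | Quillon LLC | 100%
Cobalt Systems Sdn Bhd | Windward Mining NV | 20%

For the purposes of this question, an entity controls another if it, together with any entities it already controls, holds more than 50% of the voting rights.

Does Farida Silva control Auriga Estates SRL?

Farida holds 70% of Cobalt, so Farida controls Cobalt.
Cobalt and Farida together hold 20% + 65% = 85% of Windward, so Farida controls Windward.
Farida holds 84% of Ironvale, so Farida controls Ironvale.
Ironvale and Cobalt and Windward together hold 20% + 60% + 20% = 100% of Auriga, so Farida controls Auriga.

Yes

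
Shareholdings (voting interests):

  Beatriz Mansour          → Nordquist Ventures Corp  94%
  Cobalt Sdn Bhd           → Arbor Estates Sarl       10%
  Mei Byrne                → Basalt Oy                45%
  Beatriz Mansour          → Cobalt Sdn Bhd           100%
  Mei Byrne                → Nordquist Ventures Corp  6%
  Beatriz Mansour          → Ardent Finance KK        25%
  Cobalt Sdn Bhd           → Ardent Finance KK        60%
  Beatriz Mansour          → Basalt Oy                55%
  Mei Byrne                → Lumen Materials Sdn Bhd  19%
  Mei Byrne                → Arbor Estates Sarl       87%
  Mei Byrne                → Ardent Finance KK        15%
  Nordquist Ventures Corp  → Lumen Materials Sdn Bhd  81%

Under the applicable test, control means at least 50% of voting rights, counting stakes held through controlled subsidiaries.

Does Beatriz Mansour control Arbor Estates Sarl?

No

Beatriz holds 94% of Nordquist, so Beatriz controls Nordquist.
Beatriz holds 100% of Cobalt, so Beatriz controls Cobalt.
Cobalt and Beatriz together hold 60% + 25% = 85% of Ardent, so Beatriz controls Ardent.
Nordquist holds 81% of Lumen, so Beatriz controls Lumen.
Beatriz holds 55% of Basalt, so Beatriz controls Basalt.
In Arbor, Beatriz's side holds only 10%, not ≥ 50%.
So Beatriz does not control Arbor.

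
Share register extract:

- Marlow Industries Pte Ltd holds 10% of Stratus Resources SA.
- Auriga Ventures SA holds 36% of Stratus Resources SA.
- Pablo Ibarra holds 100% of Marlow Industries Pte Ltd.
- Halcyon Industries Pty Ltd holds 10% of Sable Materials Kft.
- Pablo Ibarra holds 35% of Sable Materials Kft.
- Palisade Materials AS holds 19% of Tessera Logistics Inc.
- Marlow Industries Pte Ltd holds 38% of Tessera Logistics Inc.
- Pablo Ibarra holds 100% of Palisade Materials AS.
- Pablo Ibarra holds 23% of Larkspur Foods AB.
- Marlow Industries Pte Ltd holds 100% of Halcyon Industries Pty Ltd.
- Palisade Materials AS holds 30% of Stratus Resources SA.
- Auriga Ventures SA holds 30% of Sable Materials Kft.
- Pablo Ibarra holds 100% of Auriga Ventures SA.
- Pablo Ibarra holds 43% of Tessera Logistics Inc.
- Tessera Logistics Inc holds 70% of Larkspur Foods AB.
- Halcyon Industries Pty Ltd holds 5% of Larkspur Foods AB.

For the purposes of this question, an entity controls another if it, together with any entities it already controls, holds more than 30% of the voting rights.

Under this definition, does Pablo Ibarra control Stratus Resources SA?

Yes

Pablo holds 100% of Auriga, so Pablo controls Auriga.
Pablo holds 100% of Marlow, so Pablo controls Marlow.
Pablo holds 100% of Palisade, so Pablo controls Palisade.
Palisade and Marlow and Auriga together hold 30% + 10% + 36% = 76% of Stratus, so Pablo controls Stratus.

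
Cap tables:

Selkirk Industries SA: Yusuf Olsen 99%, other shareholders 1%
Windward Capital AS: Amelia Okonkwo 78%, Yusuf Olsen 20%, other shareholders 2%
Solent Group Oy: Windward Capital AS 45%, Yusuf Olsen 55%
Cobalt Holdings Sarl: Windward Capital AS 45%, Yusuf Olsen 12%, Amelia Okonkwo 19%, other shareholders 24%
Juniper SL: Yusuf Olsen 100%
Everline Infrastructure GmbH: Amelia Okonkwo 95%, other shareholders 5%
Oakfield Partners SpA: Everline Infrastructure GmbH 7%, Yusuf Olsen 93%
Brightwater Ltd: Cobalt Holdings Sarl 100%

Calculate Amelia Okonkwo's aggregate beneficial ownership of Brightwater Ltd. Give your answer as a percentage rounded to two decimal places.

Amelia reaches Brightwater along 2 paths.
Via Windward → Cobalt: 78% × 45% × 100% = 35.1%.
Via Cobalt: 19% × 100% = 19%.
Total: 35.1% + 19% = 54.1%.
Rounded: 54.10%.

54.10%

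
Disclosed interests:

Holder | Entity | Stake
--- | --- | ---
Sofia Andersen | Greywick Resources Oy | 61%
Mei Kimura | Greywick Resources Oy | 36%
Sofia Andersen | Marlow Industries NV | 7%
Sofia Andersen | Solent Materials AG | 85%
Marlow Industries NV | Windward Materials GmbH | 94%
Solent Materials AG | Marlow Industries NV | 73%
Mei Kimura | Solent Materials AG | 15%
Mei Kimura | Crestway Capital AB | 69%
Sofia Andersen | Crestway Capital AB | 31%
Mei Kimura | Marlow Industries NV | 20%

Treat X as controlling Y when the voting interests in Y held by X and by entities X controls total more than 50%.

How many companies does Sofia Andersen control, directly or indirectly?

Sofia holds 61% of Greywick, so Sofia controls Greywick.
Sofia holds 85% of Solent, so Sofia controls Solent.
Sofia and Solent together hold 7% + 73% = 80% of Marlow, so Sofia controls Marlow.
Marlow holds 94% of Windward, so Sofia controls Windward.
No other company's threshold is met.
Sofia controls 4 companies.

4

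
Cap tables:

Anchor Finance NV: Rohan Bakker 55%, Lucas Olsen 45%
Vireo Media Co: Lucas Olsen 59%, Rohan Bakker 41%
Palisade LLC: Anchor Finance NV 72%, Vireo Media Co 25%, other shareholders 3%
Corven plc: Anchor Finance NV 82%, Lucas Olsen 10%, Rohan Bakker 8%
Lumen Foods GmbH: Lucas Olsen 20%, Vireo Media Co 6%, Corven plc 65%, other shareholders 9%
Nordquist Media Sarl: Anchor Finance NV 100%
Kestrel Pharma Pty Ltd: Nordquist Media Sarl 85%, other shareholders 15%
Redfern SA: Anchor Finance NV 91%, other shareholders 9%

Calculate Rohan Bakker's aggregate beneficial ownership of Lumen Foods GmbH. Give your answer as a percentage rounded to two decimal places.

Rohan reaches Lumen along 3 paths.
Via Vireo: 41% × 6% = 2.46%.
Via Anchor → Corven: 55% × 82% × 65% = 29.315%.
Via Corven: 8% × 65% = 5.2%.
Total: 2.46% + 29.315% + 5.2% = 36.975%.
Rounded: 36.98%.

36.98%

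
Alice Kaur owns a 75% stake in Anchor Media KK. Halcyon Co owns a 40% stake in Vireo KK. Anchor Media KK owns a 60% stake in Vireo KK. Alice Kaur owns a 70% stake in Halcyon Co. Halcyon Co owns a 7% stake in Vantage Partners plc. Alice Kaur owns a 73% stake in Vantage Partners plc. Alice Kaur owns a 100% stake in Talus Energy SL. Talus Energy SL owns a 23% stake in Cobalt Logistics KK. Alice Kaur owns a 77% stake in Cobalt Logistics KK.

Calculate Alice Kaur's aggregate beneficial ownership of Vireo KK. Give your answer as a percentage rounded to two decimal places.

73.00%

Alice reaches Vireo along 2 paths.
Via Anchor: 75% × 60% = 45%.
Via Halcyon: 70% × 40% = 28%.
Total: 45% + 28% = 73%.
Rounded: 73.00%.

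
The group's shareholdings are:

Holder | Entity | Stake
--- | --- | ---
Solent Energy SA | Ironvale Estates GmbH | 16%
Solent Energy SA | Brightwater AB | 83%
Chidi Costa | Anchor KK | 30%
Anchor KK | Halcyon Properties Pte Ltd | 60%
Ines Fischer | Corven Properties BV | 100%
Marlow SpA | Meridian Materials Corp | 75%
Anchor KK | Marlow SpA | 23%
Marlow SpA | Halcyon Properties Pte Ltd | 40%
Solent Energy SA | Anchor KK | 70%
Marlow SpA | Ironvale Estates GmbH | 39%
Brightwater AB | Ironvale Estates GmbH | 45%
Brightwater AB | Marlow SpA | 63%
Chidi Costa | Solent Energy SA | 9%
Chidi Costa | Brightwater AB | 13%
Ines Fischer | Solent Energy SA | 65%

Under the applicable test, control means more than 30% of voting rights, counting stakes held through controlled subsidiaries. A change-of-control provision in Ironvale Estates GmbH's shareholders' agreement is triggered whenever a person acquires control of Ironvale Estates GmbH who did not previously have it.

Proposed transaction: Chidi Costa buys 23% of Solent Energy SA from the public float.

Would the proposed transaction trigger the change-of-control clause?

The purchase changes only Chidi's holdings, so Chidi is the only person who could newly come to control Ironvale.
Chidi's largest direct stake is 30% in Anchor, which does not meet the threshold, so Chidi controls no company.
Neither Chidi nor any entity Chidi controls holds any voting interest in Ironvale.
So before the transaction, Chidi does not control Ironvale.
After the purchase, Chidi's direct stake in Solent rises to 9% + 23% = 32%.
Chidi holds 32% of Solent, so Chidi controls Solent.
Chidi and Solent together hold 30% + 70% = 100% of Anchor, so Chidi controls Anchor.
Solent and Chidi together hold 83% + 13% = 96% of Brightwater, so Chidi controls Brightwater.
Brightwater and Anchor together hold 63% + 23% = 86% of Marlow, so Chidi controls Marlow.
Marlow and Solent and Brightwater together hold 39% + 16% + 45% = 100% of Ironvale, so Chidi controls Ironvale.
Chidi did not control Ironvale before and does after, so the clause is triggered.

Yes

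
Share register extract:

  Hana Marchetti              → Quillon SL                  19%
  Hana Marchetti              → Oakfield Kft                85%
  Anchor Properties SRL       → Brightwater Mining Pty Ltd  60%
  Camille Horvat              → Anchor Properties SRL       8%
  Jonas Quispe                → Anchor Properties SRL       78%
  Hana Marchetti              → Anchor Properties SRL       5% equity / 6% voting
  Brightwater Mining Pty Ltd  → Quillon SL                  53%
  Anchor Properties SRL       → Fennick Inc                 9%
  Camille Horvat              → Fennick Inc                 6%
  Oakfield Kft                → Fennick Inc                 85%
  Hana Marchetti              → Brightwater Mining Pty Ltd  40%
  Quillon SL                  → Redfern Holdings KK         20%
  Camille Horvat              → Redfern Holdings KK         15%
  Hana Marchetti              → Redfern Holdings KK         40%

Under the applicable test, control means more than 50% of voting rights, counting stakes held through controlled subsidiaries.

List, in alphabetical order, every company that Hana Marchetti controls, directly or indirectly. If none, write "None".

Hana holds 85% of Oakfield, so Hana controls Oakfield.
Oakfield holds 85% of Fennick, so Hana controls Fennick.
No other company's threshold is met.

Fennick Inc, Oakfield Kft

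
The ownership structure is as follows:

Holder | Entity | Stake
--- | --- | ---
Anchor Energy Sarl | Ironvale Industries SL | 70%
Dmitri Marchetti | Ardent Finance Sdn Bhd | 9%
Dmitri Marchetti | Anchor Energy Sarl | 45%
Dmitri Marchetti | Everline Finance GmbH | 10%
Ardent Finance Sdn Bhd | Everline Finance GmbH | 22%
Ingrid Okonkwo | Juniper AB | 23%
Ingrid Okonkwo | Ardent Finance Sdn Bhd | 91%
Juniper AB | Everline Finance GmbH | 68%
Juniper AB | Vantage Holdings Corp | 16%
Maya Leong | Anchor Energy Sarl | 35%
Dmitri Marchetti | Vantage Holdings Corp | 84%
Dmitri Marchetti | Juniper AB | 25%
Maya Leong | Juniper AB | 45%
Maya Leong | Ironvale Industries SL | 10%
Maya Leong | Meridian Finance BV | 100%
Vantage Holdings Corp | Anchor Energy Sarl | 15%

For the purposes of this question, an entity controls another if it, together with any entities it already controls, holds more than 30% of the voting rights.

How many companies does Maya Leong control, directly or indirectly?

Maya holds 45% of Juniper, so Maya controls Juniper.
Juniper holds 68% of Everline, so Maya controls Everline.
Maya holds 35% of Anchor, so Maya controls Anchor.
Maya and Anchor together hold 10% + 70% = 80% of Ironvale, so Maya controls Ironvale.
Maya holds 100% of Meridian, so Maya controls Meridian.
No other company's threshold is met.
Maya controls 5 companies.

5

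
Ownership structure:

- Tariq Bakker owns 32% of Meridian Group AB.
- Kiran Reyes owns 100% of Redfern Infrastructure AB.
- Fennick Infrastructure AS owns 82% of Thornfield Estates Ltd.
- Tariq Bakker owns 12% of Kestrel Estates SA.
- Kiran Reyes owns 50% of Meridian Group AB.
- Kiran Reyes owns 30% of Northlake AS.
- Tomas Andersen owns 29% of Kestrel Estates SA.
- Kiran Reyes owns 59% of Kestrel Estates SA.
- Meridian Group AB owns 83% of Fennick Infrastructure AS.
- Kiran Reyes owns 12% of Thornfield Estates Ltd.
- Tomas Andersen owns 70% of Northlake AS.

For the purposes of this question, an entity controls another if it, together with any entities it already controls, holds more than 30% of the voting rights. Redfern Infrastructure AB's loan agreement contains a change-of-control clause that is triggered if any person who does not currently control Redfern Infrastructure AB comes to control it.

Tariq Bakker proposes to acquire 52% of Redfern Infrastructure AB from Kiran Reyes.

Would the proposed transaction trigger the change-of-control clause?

Yes

The purchase adds only to Tariq's holdings (Kiran's stake shrinks), so Tariq is the only person who could newly come to control Redfern.
Tariq holds 32% of Meridian, so Tariq controls Meridian.
Meridian holds 83% of Fennick, so Tariq controls Fennick.
Fennick holds 82% of Thornfield, so Tariq controls Thornfield.
Neither Tariq nor any entity Tariq controls holds any voting interest in Redfern.
So before the transaction, Tariq does not control Redfern.
After the purchase, Tariq holds 52% of Redfern directly, and Kiran's stake falls to 48%.
Tariq holds 52% of Redfern, so Tariq controls Redfern.
Tariq did not control Redfern before and does after, so the clause is triggered.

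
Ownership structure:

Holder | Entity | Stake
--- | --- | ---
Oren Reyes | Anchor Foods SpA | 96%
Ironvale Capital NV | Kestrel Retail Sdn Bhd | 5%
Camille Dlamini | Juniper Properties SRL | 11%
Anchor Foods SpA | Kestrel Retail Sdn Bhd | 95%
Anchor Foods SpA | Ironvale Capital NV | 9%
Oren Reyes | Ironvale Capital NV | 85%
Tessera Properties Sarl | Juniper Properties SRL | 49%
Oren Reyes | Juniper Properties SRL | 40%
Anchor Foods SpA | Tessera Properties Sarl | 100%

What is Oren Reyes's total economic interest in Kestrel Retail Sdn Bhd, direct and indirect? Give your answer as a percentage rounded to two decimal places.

95.88%

Oren reaches Kestrel along 3 paths.
Via Anchor: 96% × 95% = 91.2%.
Via Ironvale: 85% × 5% = 4.25%.
Via Anchor → Ironvale: 96% × 9% × 5% = 0.432%.
Total: 91.2% + 4.25% + 0.432% = 95.882%.
Rounded: 95.88%.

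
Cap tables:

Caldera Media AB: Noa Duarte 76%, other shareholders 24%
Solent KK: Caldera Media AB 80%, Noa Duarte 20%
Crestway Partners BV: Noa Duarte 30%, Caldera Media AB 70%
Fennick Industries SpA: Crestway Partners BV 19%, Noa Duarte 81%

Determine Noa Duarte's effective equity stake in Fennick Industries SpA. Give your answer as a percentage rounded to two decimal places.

Noa reaches Fennick along 3 paths.
Via Crestway: 30% × 19% = 5.7%.
Via Caldera → Crestway: 76% × 70% × 19% = 10.108%.
Direct stake: 81% = 81%.
Total: 5.7% + 10.108% + 81% = 96.808%.
Rounded: 96.81%.

96.81%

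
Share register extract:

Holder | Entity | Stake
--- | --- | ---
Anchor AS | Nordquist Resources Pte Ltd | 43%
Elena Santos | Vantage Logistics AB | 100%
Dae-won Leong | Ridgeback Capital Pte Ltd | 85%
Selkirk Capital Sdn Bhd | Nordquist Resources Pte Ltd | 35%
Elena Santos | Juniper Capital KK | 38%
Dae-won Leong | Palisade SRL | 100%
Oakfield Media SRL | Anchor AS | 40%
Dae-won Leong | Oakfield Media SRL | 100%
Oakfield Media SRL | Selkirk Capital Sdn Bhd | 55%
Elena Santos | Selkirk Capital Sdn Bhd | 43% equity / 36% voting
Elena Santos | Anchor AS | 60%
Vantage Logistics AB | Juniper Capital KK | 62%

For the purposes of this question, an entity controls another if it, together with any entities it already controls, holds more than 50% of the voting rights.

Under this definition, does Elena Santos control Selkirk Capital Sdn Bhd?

Elena holds 100% of Vantage, so Elena controls Vantage.
Elena holds 60% of Anchor, so Elena controls Anchor.
Elena and Vantage together hold 38% + 62% = 100% of Juniper, so Elena controls Juniper.
In Selkirk, Elena's side holds only 36%, not > 50%.
So Elena does not control Selkirk.

No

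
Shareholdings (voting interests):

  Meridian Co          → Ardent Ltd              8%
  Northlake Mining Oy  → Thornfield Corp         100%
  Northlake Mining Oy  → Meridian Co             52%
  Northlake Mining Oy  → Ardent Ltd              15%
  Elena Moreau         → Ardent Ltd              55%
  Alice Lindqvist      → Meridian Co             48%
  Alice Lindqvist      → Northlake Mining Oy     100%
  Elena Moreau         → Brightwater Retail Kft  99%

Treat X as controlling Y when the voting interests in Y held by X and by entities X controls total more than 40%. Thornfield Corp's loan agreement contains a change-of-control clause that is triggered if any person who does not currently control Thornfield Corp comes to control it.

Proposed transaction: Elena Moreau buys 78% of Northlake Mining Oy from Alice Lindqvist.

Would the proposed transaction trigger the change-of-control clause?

Yes

The purchase adds only to Elena's holdings (Alice's stake shrinks), so Elena is the only person who could newly come to control Thornfield.
Elena holds 99% of Brightwater, so Elena controls Brightwater.
Elena holds 55% of Ardent, so Elena controls Ardent.
Neither Elena nor any entity Elena controls holds any voting interest in Thornfield.
So before the transaction, Elena does not control Thornfield.
After the purchase, Elena holds 78% of Northlake directly, and Alice's stake falls to 22%.
Elena holds 78% of Northlake, so Elena controls Northlake.
Northlake holds 100% of Thornfield, so Elena controls Thornfield.
Elena did not control Thornfield before and does after, so the clause is triggered.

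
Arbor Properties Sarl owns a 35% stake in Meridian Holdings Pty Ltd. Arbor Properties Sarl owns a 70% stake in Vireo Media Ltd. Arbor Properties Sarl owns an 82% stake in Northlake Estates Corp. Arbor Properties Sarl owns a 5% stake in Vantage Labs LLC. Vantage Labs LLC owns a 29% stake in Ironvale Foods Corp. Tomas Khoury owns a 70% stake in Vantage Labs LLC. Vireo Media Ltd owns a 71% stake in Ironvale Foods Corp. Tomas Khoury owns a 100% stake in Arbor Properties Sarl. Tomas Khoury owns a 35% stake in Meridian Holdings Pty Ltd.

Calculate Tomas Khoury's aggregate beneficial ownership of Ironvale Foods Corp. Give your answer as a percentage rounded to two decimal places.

71.45%

Tomas reaches Ironvale along 3 paths.
Via Arbor → Vireo: 100% × 70% × 71% = 49.7%.
Via Arbor → Vantage: 100% × 5% × 29% = 1.45%.
Via Vantage: 70% × 29% = 20.3%.
Total: 49.7% + 1.45% + 20.3% = 71.45%.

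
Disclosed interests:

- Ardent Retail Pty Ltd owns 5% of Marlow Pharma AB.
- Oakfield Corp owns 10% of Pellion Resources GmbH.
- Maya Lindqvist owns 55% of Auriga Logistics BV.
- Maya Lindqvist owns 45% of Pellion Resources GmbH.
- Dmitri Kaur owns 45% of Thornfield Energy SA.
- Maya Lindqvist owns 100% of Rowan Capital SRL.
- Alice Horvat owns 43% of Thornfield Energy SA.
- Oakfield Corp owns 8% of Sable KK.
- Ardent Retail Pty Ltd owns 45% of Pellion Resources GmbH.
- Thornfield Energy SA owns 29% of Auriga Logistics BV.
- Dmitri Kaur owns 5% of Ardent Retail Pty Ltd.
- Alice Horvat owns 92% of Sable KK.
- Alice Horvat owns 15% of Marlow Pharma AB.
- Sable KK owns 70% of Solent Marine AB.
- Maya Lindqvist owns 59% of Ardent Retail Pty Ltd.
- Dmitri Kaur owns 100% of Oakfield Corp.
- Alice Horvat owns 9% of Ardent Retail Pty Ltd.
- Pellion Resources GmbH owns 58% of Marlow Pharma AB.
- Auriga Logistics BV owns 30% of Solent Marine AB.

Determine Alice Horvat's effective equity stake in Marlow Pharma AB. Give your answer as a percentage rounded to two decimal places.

Alice reaches Marlow along 3 paths.
Via Ardent: 9% × 5% = 0.45%.
Direct stake: 15% = 15%.
Via Ardent → Pellion: 9% × 45% × 58% = 2.349%.
Total: 0.45% + 15% + 2.349% = 17.799%.
Rounded: 17.80%.

17.80%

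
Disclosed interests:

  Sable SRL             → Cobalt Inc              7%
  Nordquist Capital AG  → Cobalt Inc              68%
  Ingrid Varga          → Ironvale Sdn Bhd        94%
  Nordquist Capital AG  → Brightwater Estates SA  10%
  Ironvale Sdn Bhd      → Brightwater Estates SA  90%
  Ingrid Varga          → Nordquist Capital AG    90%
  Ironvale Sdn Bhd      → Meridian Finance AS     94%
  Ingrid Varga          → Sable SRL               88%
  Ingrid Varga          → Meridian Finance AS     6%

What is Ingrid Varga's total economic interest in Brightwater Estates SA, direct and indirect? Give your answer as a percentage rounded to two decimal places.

93.60%

Ingrid reaches Brightwater along 2 paths.
Via Ironvale: 94% × 90% = 84.6%.
Via Nordquist: 90% × 10% = 9%.
Total: 84.6% + 9% = 93.6%.
Rounded: 93.60%.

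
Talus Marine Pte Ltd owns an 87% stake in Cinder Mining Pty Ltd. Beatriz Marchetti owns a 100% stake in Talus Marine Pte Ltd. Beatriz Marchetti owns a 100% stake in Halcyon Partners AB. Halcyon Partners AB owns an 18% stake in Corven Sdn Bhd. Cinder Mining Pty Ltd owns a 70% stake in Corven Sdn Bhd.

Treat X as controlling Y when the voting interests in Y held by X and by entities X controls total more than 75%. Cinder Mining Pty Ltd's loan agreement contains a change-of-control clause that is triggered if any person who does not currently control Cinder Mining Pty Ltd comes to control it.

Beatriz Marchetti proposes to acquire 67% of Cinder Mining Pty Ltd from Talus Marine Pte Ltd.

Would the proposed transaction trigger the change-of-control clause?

The purchase adds only to Beatriz's holdings (Talus's stake shrinks), so Beatriz is the only person who could newly come to control Cinder.
Beatriz holds 100% of Talus, so Beatriz controls Talus.
Talus holds 87% of Cinder, so Beatriz controls Cinder.
So Beatriz already controls Cinder before the transaction.
After the purchase, Beatriz holds 67% of Cinder directly, and Talus's stake falls to 20%.
Beatriz controlled Cinder already, so this is not a new person acquiring control; every other person's position is unchanged or reduced.
No new person acquires control, so the clause is not triggered.

No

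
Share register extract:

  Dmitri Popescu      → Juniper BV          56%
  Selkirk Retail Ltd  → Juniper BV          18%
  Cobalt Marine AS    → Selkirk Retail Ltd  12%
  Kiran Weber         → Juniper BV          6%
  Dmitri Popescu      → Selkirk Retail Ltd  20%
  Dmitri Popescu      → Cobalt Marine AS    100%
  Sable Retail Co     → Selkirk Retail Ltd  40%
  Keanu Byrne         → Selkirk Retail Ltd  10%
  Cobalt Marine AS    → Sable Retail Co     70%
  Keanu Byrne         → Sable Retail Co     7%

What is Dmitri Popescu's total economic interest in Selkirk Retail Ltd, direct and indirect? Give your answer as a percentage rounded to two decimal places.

60.00%

Dmitri reaches Selkirk along 3 paths.
Via Cobalt → Sable: 100% × 70% × 40% = 28%.
Via Cobalt: 100% × 12% = 12%.
Direct stake: 20% = 20%.
Total: 28% + 12% + 20% = 60%.
Rounded: 60.00%.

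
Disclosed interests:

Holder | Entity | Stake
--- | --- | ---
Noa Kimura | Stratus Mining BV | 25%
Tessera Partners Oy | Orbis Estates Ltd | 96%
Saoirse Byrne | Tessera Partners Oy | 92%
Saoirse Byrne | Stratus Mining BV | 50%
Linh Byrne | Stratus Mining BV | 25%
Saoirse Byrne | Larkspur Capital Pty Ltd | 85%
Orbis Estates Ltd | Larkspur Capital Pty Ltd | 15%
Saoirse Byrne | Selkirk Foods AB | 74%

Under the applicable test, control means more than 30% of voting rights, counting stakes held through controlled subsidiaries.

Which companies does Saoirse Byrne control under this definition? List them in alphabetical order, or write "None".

Larkspur Capital Pty Ltd, Orbis Estates Ltd, Selkirk Foods AB, Stratus Mining BV, Tessera Partners Oy

Saoirse holds 92% of Tessera, so Saoirse controls Tessera.
Saoirse holds 50% of Stratus, so Saoirse controls Stratus.
Tessera holds 96% of Orbis, so Saoirse controls Orbis.
Saoirse holds 74% of Selkirk, so Saoirse controls Selkirk.
Orbis and Saoirse together hold 15% + 85% = 100% of Larkspur, so Saoirse controls Larkspur.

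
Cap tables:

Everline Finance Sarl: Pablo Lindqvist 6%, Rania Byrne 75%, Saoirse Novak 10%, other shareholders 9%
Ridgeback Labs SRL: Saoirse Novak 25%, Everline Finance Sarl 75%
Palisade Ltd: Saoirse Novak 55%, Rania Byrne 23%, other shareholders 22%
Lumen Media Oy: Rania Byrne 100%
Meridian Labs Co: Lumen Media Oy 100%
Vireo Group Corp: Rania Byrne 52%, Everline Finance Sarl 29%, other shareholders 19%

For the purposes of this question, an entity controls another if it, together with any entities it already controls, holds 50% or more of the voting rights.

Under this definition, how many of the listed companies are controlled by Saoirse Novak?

1

Saoirse holds 55% of Palisade, so Saoirse controls Palisade.
No other company's threshold is met.
Saoirse controls 1 company.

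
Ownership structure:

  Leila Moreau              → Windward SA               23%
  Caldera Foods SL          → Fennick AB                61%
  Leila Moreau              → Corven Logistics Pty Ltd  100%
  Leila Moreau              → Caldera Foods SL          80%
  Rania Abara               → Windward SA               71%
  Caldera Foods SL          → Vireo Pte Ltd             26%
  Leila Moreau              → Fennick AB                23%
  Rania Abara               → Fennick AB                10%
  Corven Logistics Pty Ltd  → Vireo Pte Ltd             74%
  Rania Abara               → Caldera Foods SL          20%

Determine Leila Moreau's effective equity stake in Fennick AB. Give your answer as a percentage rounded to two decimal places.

71.80%

Leila reaches Fennick along 2 paths.
Direct stake: 23% = 23%.
Via Caldera: 80% × 61% = 48.8%.
Total: 23% + 48.8% = 71.8%.
Rounded: 71.80%.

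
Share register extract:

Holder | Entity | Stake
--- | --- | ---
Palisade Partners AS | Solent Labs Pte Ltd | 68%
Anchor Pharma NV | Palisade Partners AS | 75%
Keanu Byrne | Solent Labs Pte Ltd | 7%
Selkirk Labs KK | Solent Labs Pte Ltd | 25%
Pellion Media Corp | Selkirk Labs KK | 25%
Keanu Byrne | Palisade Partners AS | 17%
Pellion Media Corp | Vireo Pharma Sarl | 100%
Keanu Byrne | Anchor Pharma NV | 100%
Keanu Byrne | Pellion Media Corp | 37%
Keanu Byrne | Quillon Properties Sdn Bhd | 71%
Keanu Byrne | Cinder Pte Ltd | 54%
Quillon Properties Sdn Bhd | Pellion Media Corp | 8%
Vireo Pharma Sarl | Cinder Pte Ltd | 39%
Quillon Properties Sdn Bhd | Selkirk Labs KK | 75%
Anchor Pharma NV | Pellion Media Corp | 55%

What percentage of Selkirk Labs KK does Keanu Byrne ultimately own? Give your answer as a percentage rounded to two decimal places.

77.67%

Keanu reaches Selkirk along 4 paths.
Via Quillon → Pellion: 71% × 8% × 25% = 1.42%.
Via Anchor → Pellion: 100% × 55% × 25% = 13.75%.
Via Pellion: 37% × 25% = 9.25%.
Via Quillon: 71% × 75% = 53.25%.
Total: 1.42% + 13.75% + 9.25% + 53.25% = 77.67%.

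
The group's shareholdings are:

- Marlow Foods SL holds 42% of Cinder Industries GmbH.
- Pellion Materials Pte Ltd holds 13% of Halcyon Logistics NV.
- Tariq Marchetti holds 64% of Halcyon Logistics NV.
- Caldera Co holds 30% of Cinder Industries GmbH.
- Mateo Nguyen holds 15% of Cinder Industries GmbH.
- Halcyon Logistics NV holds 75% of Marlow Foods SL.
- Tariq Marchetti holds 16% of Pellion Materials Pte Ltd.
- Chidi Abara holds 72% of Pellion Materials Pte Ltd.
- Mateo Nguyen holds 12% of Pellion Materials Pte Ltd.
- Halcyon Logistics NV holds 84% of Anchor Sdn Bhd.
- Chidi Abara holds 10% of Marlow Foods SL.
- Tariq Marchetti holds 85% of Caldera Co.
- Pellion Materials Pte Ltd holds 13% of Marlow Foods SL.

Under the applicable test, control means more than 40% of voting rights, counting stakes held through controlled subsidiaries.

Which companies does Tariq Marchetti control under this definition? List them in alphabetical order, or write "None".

Anchor Sdn Bhd, Caldera Co, Cinder Industries GmbH, Halcyon Logistics NV, Marlow Foods SL

Tariq holds 64% of Halcyon, so Tariq controls Halcyon.
Tariq holds 85% of Caldera, so Tariq controls Caldera.
Halcyon holds 75% of Marlow, so Tariq controls Marlow.
Marlow and Caldera together hold 42% + 30% = 72% of Cinder, so Tariq controls Cinder.
Halcyon holds 84% of Anchor, so Tariq controls Anchor.
No other company's threshold is met.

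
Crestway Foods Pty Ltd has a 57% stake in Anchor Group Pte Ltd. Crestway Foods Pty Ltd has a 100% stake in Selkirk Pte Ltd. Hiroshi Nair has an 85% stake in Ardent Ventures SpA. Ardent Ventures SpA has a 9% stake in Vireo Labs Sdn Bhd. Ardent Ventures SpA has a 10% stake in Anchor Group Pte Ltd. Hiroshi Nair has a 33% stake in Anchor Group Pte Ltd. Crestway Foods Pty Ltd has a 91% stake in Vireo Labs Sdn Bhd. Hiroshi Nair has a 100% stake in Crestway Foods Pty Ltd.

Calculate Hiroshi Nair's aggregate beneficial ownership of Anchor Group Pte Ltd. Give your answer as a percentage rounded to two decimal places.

98.50%

Hiroshi reaches Anchor along 3 paths.
Via Ardent: 85% × 10% = 8.5%.
Via Crestway: 100% × 57% = 57%.
Direct stake: 33% = 33%.
Total: 8.5% + 57% + 33% = 98.5%.
Rounded: 98.50%.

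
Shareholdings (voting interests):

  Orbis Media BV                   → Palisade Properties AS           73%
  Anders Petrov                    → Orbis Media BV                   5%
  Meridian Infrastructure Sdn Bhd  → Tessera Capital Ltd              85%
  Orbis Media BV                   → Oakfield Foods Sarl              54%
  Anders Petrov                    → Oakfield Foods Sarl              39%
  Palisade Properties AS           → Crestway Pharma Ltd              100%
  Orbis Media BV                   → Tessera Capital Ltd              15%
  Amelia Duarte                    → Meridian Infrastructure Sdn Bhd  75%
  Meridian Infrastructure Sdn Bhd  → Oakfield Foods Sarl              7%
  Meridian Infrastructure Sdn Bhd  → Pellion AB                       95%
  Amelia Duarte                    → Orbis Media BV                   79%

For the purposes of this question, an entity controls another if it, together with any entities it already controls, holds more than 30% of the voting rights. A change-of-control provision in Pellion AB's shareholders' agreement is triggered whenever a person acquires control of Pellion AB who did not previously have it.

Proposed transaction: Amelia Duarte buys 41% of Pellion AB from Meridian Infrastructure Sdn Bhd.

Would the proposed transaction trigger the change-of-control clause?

The purchase adds only to Amelia's holdings (Meridian's stake shrinks), so Amelia is the only person who could newly come to control Pellion.
Amelia holds 75% of Meridian, so Amelia controls Meridian.
Meridian holds 95% of Pellion, so Amelia controls Pellion.
So Amelia already controls Pellion before the transaction.
After the purchase, Amelia holds 41% of Pellion directly, and Meridian's stake falls to 54%.
Amelia controlled Pellion already, so this is not a new person acquiring control; every other person's position is unchanged or reduced.
No new person acquires control, so the clause is not triggered.

No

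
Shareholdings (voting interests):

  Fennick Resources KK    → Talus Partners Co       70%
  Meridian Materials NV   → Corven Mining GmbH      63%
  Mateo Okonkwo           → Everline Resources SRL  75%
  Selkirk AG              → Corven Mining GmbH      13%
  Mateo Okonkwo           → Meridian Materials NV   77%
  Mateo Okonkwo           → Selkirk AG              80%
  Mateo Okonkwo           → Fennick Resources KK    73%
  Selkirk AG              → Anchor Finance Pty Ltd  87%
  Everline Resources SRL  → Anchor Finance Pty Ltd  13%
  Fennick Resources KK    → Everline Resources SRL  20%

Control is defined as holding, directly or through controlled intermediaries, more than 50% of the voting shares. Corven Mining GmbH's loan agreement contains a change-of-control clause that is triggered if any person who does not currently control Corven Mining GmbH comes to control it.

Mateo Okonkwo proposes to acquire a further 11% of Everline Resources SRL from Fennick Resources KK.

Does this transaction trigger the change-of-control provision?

No

The purchase adds only to Mateo's holdings (Fennick's stake shrinks), so Mateo is the only person who could newly come to control Corven.
Mateo holds 77% of Meridian, so Mateo controls Meridian.
Mateo holds 80% of Selkirk, so Mateo controls Selkirk.
Meridian and Selkirk together hold 63% + 13% = 76% of Corven, so Mateo controls Corven.
So Mateo already controls Corven before the transaction.
After the purchase, Mateo's direct stake in Everline rises to 75% + 11% = 86%, and Fennick's stake falls to 9%.
Mateo controlled Corven already, so this is not a new person acquiring control; every other person's position is unchanged or reduced.
No new person acquires control, so the clause is not triggered.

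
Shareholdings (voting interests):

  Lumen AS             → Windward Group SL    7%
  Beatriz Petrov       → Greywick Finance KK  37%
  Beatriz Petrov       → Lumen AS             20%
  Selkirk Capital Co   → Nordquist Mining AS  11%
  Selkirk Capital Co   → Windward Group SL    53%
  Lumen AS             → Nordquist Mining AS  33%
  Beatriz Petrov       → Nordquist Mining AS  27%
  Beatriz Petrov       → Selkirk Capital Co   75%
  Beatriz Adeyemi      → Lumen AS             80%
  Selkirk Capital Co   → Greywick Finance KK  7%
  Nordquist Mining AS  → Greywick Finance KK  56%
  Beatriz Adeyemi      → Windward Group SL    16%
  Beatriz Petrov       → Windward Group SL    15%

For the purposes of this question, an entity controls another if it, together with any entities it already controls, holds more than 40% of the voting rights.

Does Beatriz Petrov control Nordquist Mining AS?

No

Beatriz Petrov holds 75% of Selkirk, so Beatriz Petrov controls Selkirk.
Selkirk and Beatriz Petrov together hold 53% + 15% = 68% of Windward, so Beatriz Petrov controls Windward.
Selkirk and Beatriz Petrov together hold 7% + 37% = 44% of Greywick, so Beatriz Petrov controls Greywick.
In Nordquist, Beatriz Petrov's side holds only 11% + 27% = 38%, not > 40%.
So Beatriz Petrov does not control Nordquist.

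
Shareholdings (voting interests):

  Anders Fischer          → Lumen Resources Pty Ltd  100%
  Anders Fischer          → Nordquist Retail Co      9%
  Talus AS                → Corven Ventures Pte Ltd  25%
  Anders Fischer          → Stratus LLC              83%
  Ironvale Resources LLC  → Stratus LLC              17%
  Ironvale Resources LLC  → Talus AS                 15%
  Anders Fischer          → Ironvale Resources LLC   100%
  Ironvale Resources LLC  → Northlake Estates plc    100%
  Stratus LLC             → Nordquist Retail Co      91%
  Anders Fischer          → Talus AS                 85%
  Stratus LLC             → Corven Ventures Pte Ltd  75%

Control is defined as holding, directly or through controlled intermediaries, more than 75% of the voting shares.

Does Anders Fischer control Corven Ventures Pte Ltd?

Yes

Anders holds 100% of Ironvale, so Anders controls Ironvale.
Anders and Ironvale together hold 83% + 17% = 100% of Stratus, so Anders controls Stratus.
Anders and Ironvale together hold 85% + 15% = 100% of Talus, so Anders controls Talus.
Stratus and Talus together hold 75% + 25% = 100% of Corven, so Anders controls Corven.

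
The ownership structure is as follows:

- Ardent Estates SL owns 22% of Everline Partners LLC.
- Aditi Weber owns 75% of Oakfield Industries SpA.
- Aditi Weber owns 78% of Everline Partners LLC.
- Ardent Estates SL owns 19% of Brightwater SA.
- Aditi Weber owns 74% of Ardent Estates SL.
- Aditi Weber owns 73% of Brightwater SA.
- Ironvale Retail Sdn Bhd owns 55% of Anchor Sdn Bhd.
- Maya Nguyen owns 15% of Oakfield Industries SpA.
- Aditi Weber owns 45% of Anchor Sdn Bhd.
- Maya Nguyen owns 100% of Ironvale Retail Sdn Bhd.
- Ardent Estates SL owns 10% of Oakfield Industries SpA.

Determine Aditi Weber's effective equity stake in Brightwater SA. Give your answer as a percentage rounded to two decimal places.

87.06%

Aditi reaches Brightwater along 2 paths.
Direct stake: 73% = 73%.
Via Ardent: 74% × 19% = 14.06%.
Total: 73% + 14.06% = 87.06%.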